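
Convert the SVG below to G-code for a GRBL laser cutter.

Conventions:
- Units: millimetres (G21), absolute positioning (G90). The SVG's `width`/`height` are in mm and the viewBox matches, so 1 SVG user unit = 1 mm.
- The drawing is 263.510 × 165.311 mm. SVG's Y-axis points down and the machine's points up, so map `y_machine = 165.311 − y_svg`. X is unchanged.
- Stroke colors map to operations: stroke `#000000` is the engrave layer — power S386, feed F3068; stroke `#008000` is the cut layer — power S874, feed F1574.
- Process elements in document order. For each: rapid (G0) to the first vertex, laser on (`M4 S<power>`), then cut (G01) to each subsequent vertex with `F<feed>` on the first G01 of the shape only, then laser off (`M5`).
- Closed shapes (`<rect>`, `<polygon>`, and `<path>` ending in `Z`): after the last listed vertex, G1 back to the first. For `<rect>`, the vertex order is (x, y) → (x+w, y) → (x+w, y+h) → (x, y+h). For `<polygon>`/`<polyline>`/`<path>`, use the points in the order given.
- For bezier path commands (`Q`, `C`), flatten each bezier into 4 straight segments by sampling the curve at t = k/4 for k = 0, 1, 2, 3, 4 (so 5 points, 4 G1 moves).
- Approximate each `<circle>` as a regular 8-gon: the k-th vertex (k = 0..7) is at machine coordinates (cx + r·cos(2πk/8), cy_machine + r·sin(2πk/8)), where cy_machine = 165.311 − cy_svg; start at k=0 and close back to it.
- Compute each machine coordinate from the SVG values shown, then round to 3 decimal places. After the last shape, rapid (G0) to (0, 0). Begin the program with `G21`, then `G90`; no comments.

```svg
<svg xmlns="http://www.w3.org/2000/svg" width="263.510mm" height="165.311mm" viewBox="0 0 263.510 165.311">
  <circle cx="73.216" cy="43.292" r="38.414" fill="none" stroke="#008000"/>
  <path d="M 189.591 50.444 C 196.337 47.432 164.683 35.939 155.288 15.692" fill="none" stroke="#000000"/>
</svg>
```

Since the viewBox matches the mm dimensions, user units are millimetres directly. The only transform is the Y-flip y_m = 165.311 − y_svg.

Shape 1 is a circle drawn with `<circle>`. Its stroke #008000 means cut at S874, F1574. After flipping Y the toolpath is (111.630,122.019) → (100.379,149.182) → (73.216,160.433) → (46.053,149.182) → (34.802,122.019) → (46.053,94.856) → (73.216,83.605) → (100.379,94.856) → (111.630,122.019), returning to the start.

Shape 2 is a cubic bezier drawn with `<path>`. Its stroke #000000 means engrave at S386, F3068. After flipping Y the toolpath is (189.591,114.867) → (188.398,118.720) → (178.492,125.780) → (165.560,136.071) → (155.288,149.619).

G21
G90
G0 X111.630 Y122.019
M4 S874
G01 X100.379 Y149.182 F1574
G01 X73.216 Y160.433
G01 X46.053 Y149.182
G01 X34.802 Y122.019
G01 X46.053 Y94.856
G01 X73.216 Y83.605
G01 X100.379 Y94.856
G01 X111.630 Y122.019
M5
G0 X189.591 Y114.867
M4 S386
G01 X188.398 Y118.720 F3068
G01 X178.492 Y125.780
G01 X165.560 Y136.071
G01 X155.288 Y149.619
M5
G0 X0.000 Y0.000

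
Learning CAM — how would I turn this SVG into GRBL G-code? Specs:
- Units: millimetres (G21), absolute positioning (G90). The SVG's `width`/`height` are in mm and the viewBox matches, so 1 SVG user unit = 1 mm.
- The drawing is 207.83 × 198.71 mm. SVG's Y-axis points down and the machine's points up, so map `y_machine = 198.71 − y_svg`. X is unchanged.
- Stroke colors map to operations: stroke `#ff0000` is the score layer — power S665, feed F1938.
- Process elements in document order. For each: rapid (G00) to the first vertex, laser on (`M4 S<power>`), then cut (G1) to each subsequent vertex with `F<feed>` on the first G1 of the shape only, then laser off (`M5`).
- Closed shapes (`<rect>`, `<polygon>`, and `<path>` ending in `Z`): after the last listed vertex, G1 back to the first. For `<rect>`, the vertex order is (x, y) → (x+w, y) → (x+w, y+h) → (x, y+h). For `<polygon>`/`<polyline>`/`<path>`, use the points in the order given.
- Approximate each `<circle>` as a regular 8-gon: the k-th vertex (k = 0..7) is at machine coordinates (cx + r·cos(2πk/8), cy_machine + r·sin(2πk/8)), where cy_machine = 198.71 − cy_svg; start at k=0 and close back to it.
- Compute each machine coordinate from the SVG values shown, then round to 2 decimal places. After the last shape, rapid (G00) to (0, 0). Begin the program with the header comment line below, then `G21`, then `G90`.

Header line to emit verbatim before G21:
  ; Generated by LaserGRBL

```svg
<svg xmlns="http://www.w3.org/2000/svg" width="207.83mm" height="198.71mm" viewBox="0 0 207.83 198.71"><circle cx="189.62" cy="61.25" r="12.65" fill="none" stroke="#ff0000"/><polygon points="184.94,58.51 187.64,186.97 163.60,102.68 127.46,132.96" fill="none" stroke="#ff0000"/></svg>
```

; Generated by LaserGRBL
G21
G90
G00 X202.27 Y137.46
M4 S665
G1 X198.56 Y146.40 F1938
G1 X189.62 Y150.11
G1 X180.68 Y146.40
G1 X176.97 Y137.46
G1 X180.68 Y128.52
G1 X189.62 Y124.81
G1 X198.56 Y128.52
G1 X202.27 Y137.46
M5
G00 X184.94 Y140.20
M4 S665
G1 X187.64 Y11.74 F1938
G1 X163.60 Y96.03
G1 X127.46 Y65.75
G1 X184.94 Y140.20
M5
G00 X0.00 Y0.00

1 u = 1 mm; y_m = 198.71 − y.

[1] `<circle>` circle, #ff0000→score S665 F1938: (202.27,137.46) → (198.56,146.40) → (189.62,150.11) → (180.68,146.40) → (176.97,137.46) → (180.68,128.52) → (189.62,124.81) → (198.56,128.52) → (202.27,137.46) (closed)

[2] `<polygon>` closed polygon, #ff0000→score S665 F1938: (184.94,140.20) → (187.64,11.74) → (163.60,96.03) → (127.46,65.75) → (184.94,140.20) (closed)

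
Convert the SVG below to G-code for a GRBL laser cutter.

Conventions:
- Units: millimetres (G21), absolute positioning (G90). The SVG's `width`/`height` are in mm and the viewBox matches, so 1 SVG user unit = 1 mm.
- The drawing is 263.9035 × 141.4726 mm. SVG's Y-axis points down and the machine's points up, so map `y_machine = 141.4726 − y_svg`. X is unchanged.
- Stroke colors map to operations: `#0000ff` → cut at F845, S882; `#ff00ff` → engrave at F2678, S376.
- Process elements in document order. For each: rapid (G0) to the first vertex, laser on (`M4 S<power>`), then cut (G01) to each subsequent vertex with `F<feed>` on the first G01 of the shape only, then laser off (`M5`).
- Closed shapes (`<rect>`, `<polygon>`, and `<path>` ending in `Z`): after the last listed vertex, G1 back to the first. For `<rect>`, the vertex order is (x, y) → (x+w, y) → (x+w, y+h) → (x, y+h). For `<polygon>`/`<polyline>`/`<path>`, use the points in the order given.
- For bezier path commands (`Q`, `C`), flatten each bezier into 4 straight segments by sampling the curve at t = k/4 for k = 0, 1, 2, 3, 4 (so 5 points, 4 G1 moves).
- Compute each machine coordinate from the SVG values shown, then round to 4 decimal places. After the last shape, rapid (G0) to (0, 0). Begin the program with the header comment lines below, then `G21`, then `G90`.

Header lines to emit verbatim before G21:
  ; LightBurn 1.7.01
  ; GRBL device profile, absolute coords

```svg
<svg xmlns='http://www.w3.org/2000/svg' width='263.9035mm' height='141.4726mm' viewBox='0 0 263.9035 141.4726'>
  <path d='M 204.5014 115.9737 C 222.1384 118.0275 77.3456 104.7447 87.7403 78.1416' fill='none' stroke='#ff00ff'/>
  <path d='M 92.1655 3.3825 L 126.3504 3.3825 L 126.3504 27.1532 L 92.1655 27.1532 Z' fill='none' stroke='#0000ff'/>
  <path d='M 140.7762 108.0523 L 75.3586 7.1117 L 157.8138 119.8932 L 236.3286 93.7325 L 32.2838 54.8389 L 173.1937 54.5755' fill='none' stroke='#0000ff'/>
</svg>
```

1 u = 1 mm; y_m = 141.4726 − y.

[1] `<path>` cubic bezier, #ff00ff→engrave S376 F2678: (204.5014,25.4989) → (192.2363,26.8027) → (148.8367,33.6686) → (104.0792,45.9077) → (87.7403,63.3310)

[2] `<path>` rectangle, #0000ff→cut S882 F845: (92.1655,138.0901) → (126.3504,138.0901) → (126.3504,114.3194) → (92.1655,114.3194) → (92.1655,138.0901) (closed)

[3] `<path>` open polyline, #0000ff→cut S882 F845: (140.7762,33.4203) → (75.3586,134.3609) → (157.8138,21.5794) → (236.3286,47.7401) → (32.2838,86.6337) → (173.1937,86.8971)

; LightBurn 1.7.01
; GRBL device profile, absolute coords
G21
G90
G0 X204.5014 Y25.4989
M4 S376
G01 X192.2363 Y26.8027 F2678
G01 X148.8367 Y33.6686
G01 X104.0792 Y45.9077
G01 X87.7403 Y63.3310
M5
G0 X92.1655 Y138.0901
M4 S882
G01 X126.3504 Y138.0901 F845
G01 X126.3504 Y114.3194
G01 X92.1655 Y114.3194
G01 X92.1655 Y138.0901
M5
G0 X140.7762 Y33.4203
M4 S882
G01 X75.3586 Y134.3609 F845
G01 X157.8138 Y21.5794
G01 X236.3286 Y47.7401
G01 X32.2838 Y86.6337
G01 X173.1937 Y86.8971
M5
G0 X0.0000 Y0.0000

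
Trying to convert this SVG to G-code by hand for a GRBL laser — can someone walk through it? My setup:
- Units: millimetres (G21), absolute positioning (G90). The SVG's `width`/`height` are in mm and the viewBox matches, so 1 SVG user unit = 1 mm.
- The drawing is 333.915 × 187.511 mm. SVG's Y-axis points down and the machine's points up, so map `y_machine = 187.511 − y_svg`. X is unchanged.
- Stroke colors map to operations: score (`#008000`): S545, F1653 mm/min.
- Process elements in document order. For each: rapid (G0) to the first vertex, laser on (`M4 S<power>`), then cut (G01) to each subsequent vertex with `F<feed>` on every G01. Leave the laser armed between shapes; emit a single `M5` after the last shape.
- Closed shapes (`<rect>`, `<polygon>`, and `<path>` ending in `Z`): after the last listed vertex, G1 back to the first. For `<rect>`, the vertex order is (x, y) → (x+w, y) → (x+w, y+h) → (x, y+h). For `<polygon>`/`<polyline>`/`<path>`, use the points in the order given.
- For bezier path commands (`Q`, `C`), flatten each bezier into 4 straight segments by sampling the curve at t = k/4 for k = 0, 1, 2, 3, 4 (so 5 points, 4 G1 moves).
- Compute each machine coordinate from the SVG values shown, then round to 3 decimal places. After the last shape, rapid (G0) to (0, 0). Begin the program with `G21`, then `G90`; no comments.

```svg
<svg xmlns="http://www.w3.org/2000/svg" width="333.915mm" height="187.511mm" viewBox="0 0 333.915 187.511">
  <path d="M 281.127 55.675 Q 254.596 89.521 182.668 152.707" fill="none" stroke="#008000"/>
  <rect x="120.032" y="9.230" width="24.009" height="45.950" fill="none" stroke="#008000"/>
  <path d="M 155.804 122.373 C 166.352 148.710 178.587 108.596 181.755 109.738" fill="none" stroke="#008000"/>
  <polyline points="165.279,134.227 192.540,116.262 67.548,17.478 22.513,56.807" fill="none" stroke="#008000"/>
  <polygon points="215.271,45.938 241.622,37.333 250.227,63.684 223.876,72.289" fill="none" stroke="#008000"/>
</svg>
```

viewBox `0 0 333.915 187.511` with mm width/height → 1 unit = 1 mm. Flip: y_m = 187.511 − y_svg.

**Shape 1** — `<path>` quadratic bezier, stroke `#008000` → score (S545, F1653). Control points (SVG): P0=(281.127,55.675), P1=(254.596,89.521), P2=(182.668,152.707); sampled at t=k/4. Machine vertices: (281.127,131.836) → (265.024,113.079) → (243.247,90.655) → (215.795,64.563) → (182.668,34.804). Open path.

**Shape 2** — `<rect>` rectangle, stroke `#008000` → score (S545, F1653). Machine vertices: (120.032,178.281) → (144.041,178.281) → (144.041,132.331) → (120.032,132.331) → (120.032,178.281). Closed: final G1 returns to the first vertex.

**Shape 3** — `<path>` cubic bezier, stroke `#008000` → score (S545, F1653). Control points (SVG): P0=(155.804,122.373), P1=(166.352,148.710), P2=(178.587,108.596), P3=(181.755,109.738); sampled at t=k/4. Machine vertices: (155.804,65.138) → (163.863,56.162) → (171.547,62.007) → (177.847,72.577) → (181.755,77.773). Open path.

**Shape 4** — `<polyline>` open polyline, stroke `#008000` → score (S545, F1653). Machine vertices: (165.279,53.284) → (192.540,71.249) → (67.548,170.033) → (22.513,130.704). Open path.

**Shape 5** — `<polygon>` regular polygon, stroke `#008000` → score (S545, F1653). Machine vertices: (215.271,141.573) → (241.622,150.178) → (250.227,123.827) → (223.876,115.222) → (215.271,141.573). Closed: final G1 returns to the first vertex.

G21
G90
G0 X281.127 Y131.836
M4 S545
G01 X265.024 Y113.079 F1653
G01 X243.247 Y90.655 F1653
G01 X215.795 Y64.563 F1653
G01 X182.668 Y34.804 F1653
G0 X120.032 Y178.281
M4 S545
G01 X144.041 Y178.281 F1653
G01 X144.041 Y132.331 F1653
G01 X120.032 Y132.331 F1653
G01 X120.032 Y178.281 F1653
G0 X155.804 Y65.138
M4 S545
G01 X163.863 Y56.162 F1653
G01 X171.547 Y62.007 F1653
G01 X177.847 Y72.577 F1653
G01 X181.755 Y77.773 F1653
G0 X165.279 Y53.284
M4 S545
G01 X192.540 Y71.249 F1653
G01 X67.548 Y170.033 F1653
G01 X22.513 Y130.704 F1653
G0 X215.271 Y141.573
M4 S545
G01 X241.622 Y150.178 F1653
G01 X250.227 Y123.827 F1653
G01 X223.876 Y115.222 F1653
G01 X215.271 Y141.573 F1653
M5
G0 X0.000 Y0.000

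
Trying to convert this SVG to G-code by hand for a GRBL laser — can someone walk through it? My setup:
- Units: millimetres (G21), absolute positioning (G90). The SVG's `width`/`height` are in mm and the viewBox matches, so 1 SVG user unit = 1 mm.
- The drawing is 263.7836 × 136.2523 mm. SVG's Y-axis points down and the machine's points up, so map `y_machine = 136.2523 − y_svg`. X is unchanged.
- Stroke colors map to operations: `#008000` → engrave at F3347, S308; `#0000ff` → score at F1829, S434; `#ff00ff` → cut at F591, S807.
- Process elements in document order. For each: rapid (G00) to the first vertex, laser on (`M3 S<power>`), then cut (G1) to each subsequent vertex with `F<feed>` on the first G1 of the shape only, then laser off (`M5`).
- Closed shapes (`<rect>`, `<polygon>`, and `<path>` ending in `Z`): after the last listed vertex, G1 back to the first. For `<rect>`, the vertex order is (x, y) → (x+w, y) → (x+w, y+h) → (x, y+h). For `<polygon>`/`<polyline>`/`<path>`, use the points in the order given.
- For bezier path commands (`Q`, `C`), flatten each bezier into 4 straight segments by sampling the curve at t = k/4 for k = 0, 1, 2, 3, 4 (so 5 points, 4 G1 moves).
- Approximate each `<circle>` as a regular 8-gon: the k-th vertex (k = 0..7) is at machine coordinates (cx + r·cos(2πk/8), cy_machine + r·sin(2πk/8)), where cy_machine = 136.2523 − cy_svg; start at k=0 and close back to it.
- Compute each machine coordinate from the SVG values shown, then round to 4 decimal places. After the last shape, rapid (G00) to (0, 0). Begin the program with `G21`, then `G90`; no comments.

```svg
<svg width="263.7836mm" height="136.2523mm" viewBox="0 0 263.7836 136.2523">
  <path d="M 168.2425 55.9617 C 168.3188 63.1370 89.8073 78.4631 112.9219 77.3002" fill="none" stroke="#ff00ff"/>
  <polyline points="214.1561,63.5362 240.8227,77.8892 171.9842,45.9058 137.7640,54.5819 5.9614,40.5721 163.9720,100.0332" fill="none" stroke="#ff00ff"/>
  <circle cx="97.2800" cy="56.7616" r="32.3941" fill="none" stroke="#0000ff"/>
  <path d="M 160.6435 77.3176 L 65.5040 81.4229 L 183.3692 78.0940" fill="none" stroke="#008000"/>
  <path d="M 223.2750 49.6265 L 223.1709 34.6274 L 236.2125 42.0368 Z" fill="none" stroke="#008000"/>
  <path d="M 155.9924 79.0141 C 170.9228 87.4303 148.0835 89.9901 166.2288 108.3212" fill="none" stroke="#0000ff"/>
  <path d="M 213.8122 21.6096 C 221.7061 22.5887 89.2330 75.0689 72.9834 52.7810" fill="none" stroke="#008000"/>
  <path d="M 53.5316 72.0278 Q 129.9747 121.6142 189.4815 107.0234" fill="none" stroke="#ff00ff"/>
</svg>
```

Since the viewBox matches the mm dimensions, user units are millimetres directly. The only transform is the Y-flip y_m = 136.2523 − y_svg.

Shape 1 is a cubic bezier drawn with `<path>`. Its stroke #ff00ff means cut at S807, F591. After flipping Y the toolpath is (168.2425,80.2906) → (156.3804,73.7658) → (131.9428,66.4945) → (111.8250,60.7866) → (112.9219,58.9521).

Shape 2 is a open polyline drawn with `<polyline>`. Its stroke #ff00ff means cut at S807, F591. After flipping Y the toolpath is (214.1561,72.7161) → (240.8227,58.3631) → (171.9842,90.3465) → (137.7640,81.6704) → (5.9614,95.6802) → (163.9720,36.2191).

Shape 3 is a circle drawn with `<circle>`. Its stroke #0000ff means score at S434, F1829. After flipping Y the toolpath is (129.6741,79.4907) → (120.1861,102.3968) → (97.2800,111.8848) → (74.3739,102.3968) → (64.8859,79.4907) → (74.3739,56.5846) → (97.2800,47.0966) → (120.1861,56.5846) → (129.6741,79.4907), returning to the start.

Shape 4 is a open polyline drawn with `<path>`. Its stroke #008000 means engrave at S308, F3347. After flipping Y the toolpath is (160.6435,58.9347) → (65.5040,54.8294) → (183.3692,58.1583).

Shape 5 is a regular polygon drawn with `<path>`. Its stroke #008000 means engrave at S308, F3347. After flipping Y the toolpath is (223.2750,86.6258) → (223.1709,101.6249) → (236.2125,94.2155) → (223.2750,86.6258), returning to the start.

Shape 6 is a cubic bezier drawn with `<path>`. Its stroke #0000ff means score at S434, F1829. After flipping Y the toolpath is (155.9924,57.2382) → (161.3389,51.6862) → (159.9050,46.3027) → (159.0739,39.0602) → (166.2288,27.9311).

Shape 7 is a cubic bezier drawn with `<path>`. Its stroke #008000 means engrave at S308, F3347. After flipping Y the toolpath is (213.8122,114.6427) → (197.4230,106.2249) → (152.4516,90.3319) → (102.9533,78.8014) → (72.9834,83.4713).

Shape 8 is a quadratic bezier drawn with `<path>`. Its stroke #ff00ff means cut at S807, F591. After flipping Y the toolpath is (53.5316,64.2245) → (90.6946,43.4424) → (125.7406,30.6824) → (158.6696,25.9446) → (189.4815,29.2289).

G21
G90
G00 X168.2425 Y80.2906
M3 S807
G1 X156.3804 Y73.7658 F591
G1 X131.9428 Y66.4945
G1 X111.8250 Y60.7866
G1 X112.9219 Y58.9521
M5
G00 X214.1561 Y72.7161
M3 S807
G1 X240.8227 Y58.3631 F591
G1 X171.9842 Y90.3465
G1 X137.7640 Y81.6704
G1 X5.9614 Y95.6802
G1 X163.9720 Y36.2191
M5
G00 X129.6741 Y79.4907
M3 S434
G1 X120.1861 Y102.3968 F1829
G1 X97.2800 Y111.8848
G1 X74.3739 Y102.3968
G1 X64.8859 Y79.4907
G1 X74.3739 Y56.5846
G1 X97.2800 Y47.0966
G1 X120.1861 Y56.5846
G1 X129.6741 Y79.4907
M5
G00 X160.6435 Y58.9347
M3 S308
G1 X65.5040 Y54.8294 F3347
G1 X183.3692 Y58.1583
M5
G00 X223.2750 Y86.6258
M3 S308
G1 X223.1709 Y101.6249 F3347
G1 X236.2125 Y94.2155
G1 X223.2750 Y86.6258
M5
G00 X155.9924 Y57.2382
M3 S434
G1 X161.3389 Y51.6862 F1829
G1 X159.9050 Y46.3027
G1 X159.0739 Y39.0602
G1 X166.2288 Y27.9311
M5
G00 X213.8122 Y114.6427
M3 S308
G1 X197.4230 Y106.2249 F3347
G1 X152.4516 Y90.3319
G1 X102.9533 Y78.8014
G1 X72.9834 Y83.4713
M5
G00 X53.5316 Y64.2245
M3 S807
G1 X90.6946 Y43.4424 F591
G1 X125.7406 Y30.6824
G1 X158.6696 Y25.9446
G1 X189.4815 Y29.2289
M5
G00 X0.0000 Y0.0000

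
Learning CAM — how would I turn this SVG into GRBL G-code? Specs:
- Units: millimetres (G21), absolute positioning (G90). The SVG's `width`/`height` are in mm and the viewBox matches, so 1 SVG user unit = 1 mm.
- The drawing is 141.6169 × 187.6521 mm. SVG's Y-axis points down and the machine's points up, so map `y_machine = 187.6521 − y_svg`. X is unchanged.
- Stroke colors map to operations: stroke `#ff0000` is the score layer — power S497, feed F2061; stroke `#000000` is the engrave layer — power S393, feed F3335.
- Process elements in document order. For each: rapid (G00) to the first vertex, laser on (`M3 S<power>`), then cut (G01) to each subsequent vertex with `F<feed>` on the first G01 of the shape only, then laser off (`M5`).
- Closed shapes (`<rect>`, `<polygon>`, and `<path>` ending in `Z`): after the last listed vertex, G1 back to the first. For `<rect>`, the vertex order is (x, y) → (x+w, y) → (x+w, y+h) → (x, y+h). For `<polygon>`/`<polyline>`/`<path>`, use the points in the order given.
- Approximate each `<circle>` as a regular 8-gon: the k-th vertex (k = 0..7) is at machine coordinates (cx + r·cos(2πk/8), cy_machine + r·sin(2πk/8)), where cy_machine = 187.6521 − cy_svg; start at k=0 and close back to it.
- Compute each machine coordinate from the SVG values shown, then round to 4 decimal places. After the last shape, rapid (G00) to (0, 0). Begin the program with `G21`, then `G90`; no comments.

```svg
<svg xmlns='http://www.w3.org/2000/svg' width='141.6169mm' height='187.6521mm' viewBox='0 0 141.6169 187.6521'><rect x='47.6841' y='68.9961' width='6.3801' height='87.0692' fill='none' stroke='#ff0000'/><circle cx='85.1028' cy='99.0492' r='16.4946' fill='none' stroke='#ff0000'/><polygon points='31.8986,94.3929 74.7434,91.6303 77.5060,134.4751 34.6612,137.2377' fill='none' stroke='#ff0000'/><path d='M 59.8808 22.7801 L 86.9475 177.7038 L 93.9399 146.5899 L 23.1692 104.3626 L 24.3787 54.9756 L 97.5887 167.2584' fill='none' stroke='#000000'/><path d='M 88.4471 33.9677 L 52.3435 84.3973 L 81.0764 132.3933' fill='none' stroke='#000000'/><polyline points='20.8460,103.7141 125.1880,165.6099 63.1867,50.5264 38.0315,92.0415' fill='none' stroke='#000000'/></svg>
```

Since the viewBox matches the mm dimensions, user units are millimetres directly. The only transform is the Y-flip y_m = 187.6521 − y_svg.

Shape 1 is a rectangle drawn with `<rect>`. Its stroke #ff0000 means score at S497, F2061. After flipping Y the toolpath is (47.6841,118.6560) → (54.0642,118.6560) → (54.0642,31.5868) → (47.6841,31.5868) → (47.6841,118.6560), returning to the start.

Shape 2 is a circle drawn with `<circle>`. Its stroke #ff0000 means score at S497, F2061. After flipping Y the toolpath is (101.5974,88.6029) → (96.7662,100.2663) → (85.1028,105.0975) → (73.4394,100.2663) → (68.6082,88.6029) → (73.4394,76.9395) → (85.1028,72.1083) → (96.7662,76.9395) → (101.5974,88.6029), returning to the start.

Shape 3 is a regular polygon drawn with `<polygon>`. Its stroke #ff0000 means score at S497, F2061. After flipping Y the toolpath is (31.8986,93.2592) → (74.7434,96.0218) → (77.5060,53.1770) → (34.6612,50.4144) → (31.8986,93.2592), returning to the start.

Shape 4 is a open polyline drawn with `<path>`. Its stroke #000000 means engrave at S393, F3335. After flipping Y the toolpath is (59.8808,164.8720) → (86.9475,9.9483) → (93.9399,41.0622) → (23.1692,83.2895) → (24.3787,132.6765) → (97.5887,20.3937).

Shape 5 is a open polyline drawn with `<path>`. Its stroke #000000 means engrave at S393, F3335. After flipping Y the toolpath is (88.4471,153.6844) → (52.3435,103.2548) → (81.0764,55.2588).

Shape 6 is a open polyline drawn with `<polyline>`. Its stroke #000000 means engrave at S393, F3335. After flipping Y the toolpath is (20.8460,83.9380) → (125.1880,22.0422) → (63.1867,137.1257) → (38.0315,95.6106).

G21
G90
G00 X47.6841 Y118.6560
M3 S497
G01 X54.0642 Y118.6560 F2061
G01 X54.0642 Y31.5868
G01 X47.6841 Y31.5868
G01 X47.6841 Y118.6560
M5
G00 X101.5974 Y88.6029
M3 S497
G01 X96.7662 Y100.2663 F2061
G01 X85.1028 Y105.0975
G01 X73.4394 Y100.2663
G01 X68.6082 Y88.6029
G01 X73.4394 Y76.9395
G01 X85.1028 Y72.1083
G01 X96.7662 Y76.9395
G01 X101.5974 Y88.6029
M5
G00 X31.8986 Y93.2592
M3 S497
G01 X74.7434 Y96.0218 F2061
G01 X77.5060 Y53.1770
G01 X34.6612 Y50.4144
G01 X31.8986 Y93.2592
M5
G00 X59.8808 Y164.8720
M3 S393
G01 X86.9475 Y9.9483 F3335
G01 X93.9399 Y41.0622
G01 X23.1692 Y83.2895
G01 X24.3787 Y132.6765
G01 X97.5887 Y20.3937
M5
G00 X88.4471 Y153.6844
M3 S393
G01 X52.3435 Y103.2548 F3335
G01 X81.0764 Y55.2588
M5
G00 X20.8460 Y83.9380
M3 S393
G01 X125.1880 Y22.0422 F3335
G01 X63.1867 Y137.1257
G01 X38.0315 Y95.6106
M5
G00 X0.0000 Y0.0000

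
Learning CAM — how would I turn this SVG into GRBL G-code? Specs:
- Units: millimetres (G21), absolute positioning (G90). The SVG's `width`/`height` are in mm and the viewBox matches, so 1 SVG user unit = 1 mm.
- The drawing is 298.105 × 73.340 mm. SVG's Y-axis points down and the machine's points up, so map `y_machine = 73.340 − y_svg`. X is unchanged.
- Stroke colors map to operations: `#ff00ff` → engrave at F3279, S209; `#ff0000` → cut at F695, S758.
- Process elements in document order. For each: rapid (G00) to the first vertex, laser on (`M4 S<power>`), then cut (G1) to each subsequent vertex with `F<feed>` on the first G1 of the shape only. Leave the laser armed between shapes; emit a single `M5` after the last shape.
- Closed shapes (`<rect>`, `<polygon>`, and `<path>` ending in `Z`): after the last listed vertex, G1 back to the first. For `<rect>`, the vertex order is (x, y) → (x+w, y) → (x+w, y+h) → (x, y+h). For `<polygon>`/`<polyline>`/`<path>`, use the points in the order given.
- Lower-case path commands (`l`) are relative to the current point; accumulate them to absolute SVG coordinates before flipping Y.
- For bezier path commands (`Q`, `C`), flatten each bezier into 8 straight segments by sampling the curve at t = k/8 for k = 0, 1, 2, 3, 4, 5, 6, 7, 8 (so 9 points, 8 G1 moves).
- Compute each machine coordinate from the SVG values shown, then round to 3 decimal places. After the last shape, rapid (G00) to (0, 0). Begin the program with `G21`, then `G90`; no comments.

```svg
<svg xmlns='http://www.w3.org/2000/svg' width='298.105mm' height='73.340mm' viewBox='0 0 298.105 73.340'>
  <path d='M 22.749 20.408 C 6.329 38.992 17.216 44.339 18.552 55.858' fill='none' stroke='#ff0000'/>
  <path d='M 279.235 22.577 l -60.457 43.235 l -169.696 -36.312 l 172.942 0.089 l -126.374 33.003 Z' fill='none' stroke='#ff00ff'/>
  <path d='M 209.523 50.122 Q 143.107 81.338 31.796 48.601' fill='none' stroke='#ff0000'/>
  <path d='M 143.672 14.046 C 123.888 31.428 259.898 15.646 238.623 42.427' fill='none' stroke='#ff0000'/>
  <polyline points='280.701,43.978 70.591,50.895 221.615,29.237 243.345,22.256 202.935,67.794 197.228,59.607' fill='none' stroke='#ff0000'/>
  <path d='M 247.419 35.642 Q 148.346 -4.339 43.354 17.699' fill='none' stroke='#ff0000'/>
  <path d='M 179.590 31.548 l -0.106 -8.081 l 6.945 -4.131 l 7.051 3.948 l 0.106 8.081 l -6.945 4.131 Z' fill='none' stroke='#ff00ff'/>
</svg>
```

viewBox `0 0 298.105 73.340` with mm width/height → 1 unit = 1 mm. Flip: y_m = 73.340 − y_svg.

**Shape 1** — `<path>` cubic bezier, stroke `#ff0000` → cut (S758, F695). Control points (SVG): P0=(22.749,20.408), P1=(6.329,38.992), P2=(17.216,44.339), P3=(18.552,55.858); sampled at t=k/8. Machine vertices: (22.749,52.932) → (17.800,46.546) → (14.978,41.173) → (13.853,36.586) → (13.992,32.558) → (14.963,28.861) → (16.335,25.267) → (17.675,21.550) → (18.552,17.482). Open path.

**Shape 2** — `<path>` closed polygon, stroke `#ff00ff` → engrave (S209, F3279). Machine vertices: (279.235,50.763) → (218.778,7.528) → (49.082,43.840) → (222.024,43.751) → (95.650,10.748) → (279.235,50.763). Closed: final G1 returns to the first vertex.

**Shape 3** — `<path>` quadratic bezier, stroke `#ff0000` → cut (S758, F695). Control points (SVG): P0=(209.523,50.122), P1=(143.107,81.338), P2=(31.796,48.601); sampled at t=k/8. Machine vertices: (209.523,23.218) → (192.218,16.413) → (173.509,11.607) → (153.398,8.799) → (131.883,7.990) → (108.966,9.180) → (84.646,12.368) → (58.922,17.554) → (31.796,24.739). Open path.

**Shape 4** — `<path>` cubic bezier, stroke `#ff0000` → cut (S758, F695). Control points (SVG): P0=(143.672,14.046), P1=(123.888,31.428), P2=(259.898,15.646), P3=(238.623,42.427); sampled at t=k/8. Machine vertices: (143.672,59.294) → (142.944,54.182) → (153.154,51.293) → (170.631,49.737) → (191.707,48.628) → (212.713,47.079) → (229.980,44.201) → (239.840,39.109) → (238.623,30.913). Open path.

**Shape 5** — `<polyline>` open polyline, stroke `#ff0000` → cut (S758, F695). Machine vertices: (280.701,29.362) → (70.591,22.445) → (221.615,44.103) → (243.345,51.084) → (202.935,5.546) → (197.228,13.733). Open path.

**Shape 6** — `<path>` quadratic bezier, stroke `#ff0000` → cut (S758, F695). Control points (SVG): P0=(247.419,35.642), P1=(148.346,-4.339), P2=(43.354,17.699); sampled at t=k/8. Machine vertices: (247.419,37.698) → (222.558,46.724) → (197.513,53.812) → (172.282,58.962) → (146.866,62.174) → (121.266,63.448) → (95.480,62.784) → (69.510,60.181) → (43.354,55.641). Open path.

**Shape 7** — `<path>` regular polygon, stroke `#ff00ff` → engrave (S209, F3279). Machine vertices: (179.590,41.792) → (179.484,49.873) → (186.429,54.004) → (193.480,50.056) → (193.586,41.975) → (186.641,37.844) → (179.590,41.792). Closed: final G1 returns to the first vertex.

G21
G90
G00 X22.749 Y52.932
M4 S758
G1 X17.800 Y46.546 F695
G1 X14.978 Y41.173
G1 X13.853 Y36.586
G1 X13.992 Y32.558
G1 X14.963 Y28.861
G1 X16.335 Y25.267
G1 X17.675 Y21.550
G1 X18.552 Y17.482
G00 X279.235 Y50.763
M4 S209
G1 X218.778 Y7.528 F3279
G1 X49.082 Y43.840
G1 X222.024 Y43.751
G1 X95.650 Y10.748
G1 X279.235 Y50.763
G00 X209.523 Y23.218
M4 S758
G1 X192.218 Y16.413 F695
G1 X173.509 Y11.607
G1 X153.398 Y8.799
G1 X131.883 Y7.990
G1 X108.966 Y9.180
G1 X84.646 Y12.368
G1 X58.922 Y17.554
G1 X31.796 Y24.739
G00 X143.672 Y59.294
M4 S758
G1 X142.944 Y54.182 F695
G1 X153.154 Y51.293
G1 X170.631 Y49.737
G1 X191.707 Y48.628
G1 X212.713 Y47.079
G1 X229.980 Y44.201
G1 X239.840 Y39.109
G1 X238.623 Y30.913
G00 X280.701 Y29.362
M4 S758
G1 X70.591 Y22.445 F695
G1 X221.615 Y44.103
G1 X243.345 Y51.084
G1 X202.935 Y5.546
G1 X197.228 Y13.733
G00 X247.419 Y37.698
M4 S758
G1 X222.558 Y46.724 F695
G1 X197.513 Y53.812
G1 X172.282 Y58.962
G1 X146.866 Y62.174
G1 X121.266 Y63.448
G1 X95.480 Y62.784
G1 X69.510 Y60.181
G1 X43.354 Y55.641
G00 X179.590 Y41.792
M4 S209
G1 X179.484 Y49.873 F3279
G1 X186.429 Y54.004
G1 X193.480 Y50.056
G1 X193.586 Y41.975
G1 X186.641 Y37.844
G1 X179.590 Y41.792
M5
G00 X0.000 Y0.000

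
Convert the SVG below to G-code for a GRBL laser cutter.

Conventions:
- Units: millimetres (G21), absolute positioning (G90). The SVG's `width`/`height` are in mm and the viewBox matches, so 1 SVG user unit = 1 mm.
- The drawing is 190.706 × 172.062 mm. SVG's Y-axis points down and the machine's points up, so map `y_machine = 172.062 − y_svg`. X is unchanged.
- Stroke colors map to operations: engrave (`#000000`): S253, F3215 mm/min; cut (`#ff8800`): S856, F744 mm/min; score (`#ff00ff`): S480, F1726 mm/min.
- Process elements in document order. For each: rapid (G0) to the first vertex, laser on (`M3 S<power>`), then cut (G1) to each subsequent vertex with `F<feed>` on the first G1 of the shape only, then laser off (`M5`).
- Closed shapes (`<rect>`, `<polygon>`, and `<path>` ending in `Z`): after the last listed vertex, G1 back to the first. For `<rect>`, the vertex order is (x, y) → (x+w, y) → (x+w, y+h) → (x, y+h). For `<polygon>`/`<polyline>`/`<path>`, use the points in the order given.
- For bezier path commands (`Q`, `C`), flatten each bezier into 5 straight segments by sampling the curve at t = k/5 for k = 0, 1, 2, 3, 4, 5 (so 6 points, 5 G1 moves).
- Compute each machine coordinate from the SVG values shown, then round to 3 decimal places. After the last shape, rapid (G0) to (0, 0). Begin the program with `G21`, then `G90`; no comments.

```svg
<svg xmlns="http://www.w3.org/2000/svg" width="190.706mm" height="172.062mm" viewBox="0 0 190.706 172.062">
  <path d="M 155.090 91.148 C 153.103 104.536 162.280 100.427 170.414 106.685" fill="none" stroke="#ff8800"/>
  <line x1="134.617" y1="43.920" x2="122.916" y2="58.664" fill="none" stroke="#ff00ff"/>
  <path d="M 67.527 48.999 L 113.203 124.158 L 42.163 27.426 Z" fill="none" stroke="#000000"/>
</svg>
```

G21
G90
G0 X155.090 Y80.914
M3 S856
G1 X155.140 Y74.758 F744
G1 X157.283 Y71.464
G1 X160.934 Y69.694
G1 X165.506 Y68.111
G1 X170.414 Y65.377
M5
G0 X134.617 Y128.142
M3 S480
G1 X122.916 Y113.398 F1726
M5
G0 X67.527 Y123.063
M3 S253
G1 X113.203 Y47.904 F3215
G1 X42.163 Y144.636
G1 X67.527 Y123.063
M5
G0 X0.000 Y0.000

1 u = 1 mm; y_m = 172.062 − y.

[1] `<path>` cubic bezier, #ff8800→cut S856 F744: (155.090,80.914) → (155.140,74.758) → (157.283,71.464) → (160.934,69.694) → (165.506,68.111) → (170.414,65.377)

[2] `<line>` line segment, #ff00ff→score S480 F1726: (134.617,128.142) → (122.916,113.398)

[3] `<path>` closed polygon, #000000→engrave S253 F3215: (67.527,123.063) → (113.203,47.904) → (42.163,144.636) → (67.527,123.063) (closed)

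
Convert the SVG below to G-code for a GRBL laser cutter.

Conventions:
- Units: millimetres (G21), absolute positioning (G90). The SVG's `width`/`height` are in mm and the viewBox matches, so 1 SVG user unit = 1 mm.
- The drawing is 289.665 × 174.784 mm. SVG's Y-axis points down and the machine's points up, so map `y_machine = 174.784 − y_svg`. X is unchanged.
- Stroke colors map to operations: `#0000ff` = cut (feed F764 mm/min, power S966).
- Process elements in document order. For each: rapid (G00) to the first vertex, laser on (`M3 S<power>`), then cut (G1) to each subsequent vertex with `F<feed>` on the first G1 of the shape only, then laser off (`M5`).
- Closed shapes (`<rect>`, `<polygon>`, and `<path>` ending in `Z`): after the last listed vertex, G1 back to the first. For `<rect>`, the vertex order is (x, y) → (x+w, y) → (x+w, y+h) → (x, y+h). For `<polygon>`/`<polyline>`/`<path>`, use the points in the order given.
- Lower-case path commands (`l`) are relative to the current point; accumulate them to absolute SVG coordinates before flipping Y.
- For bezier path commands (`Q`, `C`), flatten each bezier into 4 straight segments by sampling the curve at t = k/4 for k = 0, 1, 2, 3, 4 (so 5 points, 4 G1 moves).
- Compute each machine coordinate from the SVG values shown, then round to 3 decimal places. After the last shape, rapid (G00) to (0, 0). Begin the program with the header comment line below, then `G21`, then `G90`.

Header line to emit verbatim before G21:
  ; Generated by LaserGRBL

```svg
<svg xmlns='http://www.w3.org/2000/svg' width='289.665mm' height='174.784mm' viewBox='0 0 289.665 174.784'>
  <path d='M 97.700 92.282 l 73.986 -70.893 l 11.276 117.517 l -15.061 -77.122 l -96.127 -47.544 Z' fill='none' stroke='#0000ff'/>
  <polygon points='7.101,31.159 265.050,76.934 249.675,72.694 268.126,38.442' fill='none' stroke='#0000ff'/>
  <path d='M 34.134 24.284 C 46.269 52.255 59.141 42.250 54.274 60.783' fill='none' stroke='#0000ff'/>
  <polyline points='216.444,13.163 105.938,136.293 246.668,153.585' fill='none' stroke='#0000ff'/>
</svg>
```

; Generated by LaserGRBL
G21
G90
G00 X97.700 Y82.502
M3 S966
G1 X171.686 Y153.395 F764
G1 X182.962 Y35.878
G1 X167.901 Y113.000
G1 X71.774 Y160.544
G1 X97.700 Y82.502
M5
G00 X7.101 Y143.625
M3 S966
G1 X265.050 Y97.850 F764
G1 X249.675 Y102.090
G1 X268.126 Y136.342
G1 X7.101 Y143.625
M5
G00 X34.134 Y150.500
M3 S966
G1 X43.085 Y135.603 F764
G1 X50.580 Y128.711
G1 X54.887 Y123.589
G1 X54.274 Y114.001
M5
G00 X216.444 Y161.621
M3 S966
G1 X105.938 Y38.491 F764
G1 X246.668 Y21.199
M5
G00 X0.000 Y0.000

Since the viewBox matches the mm dimensions, user units are millimetres directly. The only transform is the Y-flip y_m = 174.784 − y_svg.

Shape 1 is a closed polygon drawn with `<path>`. Its stroke #0000ff means cut at S966, F764. After flipping Y the toolpath is (97.700,82.502) → (171.686,153.395) → (182.962,35.878) → (167.901,113.000) → (71.774,160.544) → (97.700,82.502), returning to the start.

Shape 2 is a closed polygon drawn with `<polygon>`. Its stroke #0000ff means cut at S966, F764. After flipping Y the toolpath is (7.101,143.625) → (265.050,97.850) → (249.675,102.090) → (268.126,136.342) → (7.101,143.625), returning to the start.

Shape 3 is a cubic bezier drawn with `<path>`. Its stroke #0000ff means cut at S966, F764. After flipping Y the toolpath is (34.134,150.500) → (43.085,135.603) → (50.580,128.711) → (54.887,123.589) → (54.274,114.001).

Shape 4 is a open polyline drawn with `<polyline>`. Its stroke #0000ff means cut at S966, F764. After flipping Y the toolpath is (216.444,161.621) → (105.938,38.491) → (246.668,21.199).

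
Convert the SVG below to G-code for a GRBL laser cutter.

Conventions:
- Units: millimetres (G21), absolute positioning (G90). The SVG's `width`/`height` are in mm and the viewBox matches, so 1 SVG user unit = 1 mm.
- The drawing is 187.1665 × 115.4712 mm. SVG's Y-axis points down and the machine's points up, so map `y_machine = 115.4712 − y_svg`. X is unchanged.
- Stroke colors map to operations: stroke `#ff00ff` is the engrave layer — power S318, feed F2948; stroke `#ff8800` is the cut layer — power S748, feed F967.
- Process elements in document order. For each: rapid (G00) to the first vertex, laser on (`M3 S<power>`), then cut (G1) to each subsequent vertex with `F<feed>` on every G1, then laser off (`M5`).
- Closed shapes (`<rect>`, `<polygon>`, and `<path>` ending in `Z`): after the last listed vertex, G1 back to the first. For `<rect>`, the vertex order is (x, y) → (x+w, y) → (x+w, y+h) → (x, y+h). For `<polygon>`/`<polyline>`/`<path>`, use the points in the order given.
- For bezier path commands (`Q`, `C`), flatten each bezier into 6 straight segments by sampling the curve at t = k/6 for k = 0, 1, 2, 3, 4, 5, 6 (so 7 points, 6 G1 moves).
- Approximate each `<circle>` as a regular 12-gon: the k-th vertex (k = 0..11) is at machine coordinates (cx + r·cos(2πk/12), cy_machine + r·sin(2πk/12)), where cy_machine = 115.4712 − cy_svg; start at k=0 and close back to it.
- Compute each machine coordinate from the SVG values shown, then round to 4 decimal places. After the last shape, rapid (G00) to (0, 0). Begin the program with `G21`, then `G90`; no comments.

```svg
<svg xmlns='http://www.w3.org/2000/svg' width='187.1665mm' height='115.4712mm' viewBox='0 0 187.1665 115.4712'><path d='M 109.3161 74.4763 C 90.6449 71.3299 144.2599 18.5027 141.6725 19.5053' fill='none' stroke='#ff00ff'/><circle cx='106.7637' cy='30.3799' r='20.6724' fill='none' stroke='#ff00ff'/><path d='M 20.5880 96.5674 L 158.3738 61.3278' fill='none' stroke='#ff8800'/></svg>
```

1 u = 1 mm; y_m = 115.4712 − y.

[1] `<path>` cubic bezier, #ff00ff→engrave S318 F2948: (109.3161,40.9949) → (105.4095,46.2290) → (109.9815,56.8678) → (119.4629,70.0363) → (130.2846,82.8590) → (138.8775,92.4606) → (141.6725,95.9659)

[2] `<circle>` circle, #ff00ff→engrave S318 F2948: (127.4361,85.0913) → (124.6665,95.4275) → (117.0999,102.9941) → (106.7637,105.7637) → (96.4275,102.9941) → (88.8609,95.4275) → (86.0913,85.0913) → (88.8609,74.7551) → (96.4275,67.1885) → (106.7637,64.4189) → (117.0999,67.1885) → (124.6665,74.7551) → (127.4361,85.0913) (closed)

[3] `<path>` line segment, #ff8800→cut S748 F967: (20.5880,18.9038) → (158.3738,54.1434)

G21
G90
G00 X109.3161 Y40.9949
M3 S318
G1 X105.4095 Y46.2290 F2948
G1 X109.9815 Y56.8678 F2948
G1 X119.4629 Y70.0363 F2948
G1 X130.2846 Y82.8590 F2948
G1 X138.8775 Y92.4606 F2948
G1 X141.6725 Y95.9659 F2948
M5
G00 X127.4361 Y85.0913
M3 S318
G1 X124.6665 Y95.4275 F2948
G1 X117.0999 Y102.9941 F2948
G1 X106.7637 Y105.7637 F2948
G1 X96.4275 Y102.9941 F2948
G1 X88.8609 Y95.4275 F2948
G1 X86.0913 Y85.0913 F2948
G1 X88.8609 Y74.7551 F2948
G1 X96.4275 Y67.1885 F2948
G1 X106.7637 Y64.4189 F2948
G1 X117.0999 Y67.1885 F2948
G1 X124.6665 Y74.7551 F2948
G1 X127.4361 Y85.0913 F2948
M5
G00 X20.5880 Y18.9038
M3 S748
G1 X158.3738 Y54.1434 F967
M5
G00 X0.0000 Y0.0000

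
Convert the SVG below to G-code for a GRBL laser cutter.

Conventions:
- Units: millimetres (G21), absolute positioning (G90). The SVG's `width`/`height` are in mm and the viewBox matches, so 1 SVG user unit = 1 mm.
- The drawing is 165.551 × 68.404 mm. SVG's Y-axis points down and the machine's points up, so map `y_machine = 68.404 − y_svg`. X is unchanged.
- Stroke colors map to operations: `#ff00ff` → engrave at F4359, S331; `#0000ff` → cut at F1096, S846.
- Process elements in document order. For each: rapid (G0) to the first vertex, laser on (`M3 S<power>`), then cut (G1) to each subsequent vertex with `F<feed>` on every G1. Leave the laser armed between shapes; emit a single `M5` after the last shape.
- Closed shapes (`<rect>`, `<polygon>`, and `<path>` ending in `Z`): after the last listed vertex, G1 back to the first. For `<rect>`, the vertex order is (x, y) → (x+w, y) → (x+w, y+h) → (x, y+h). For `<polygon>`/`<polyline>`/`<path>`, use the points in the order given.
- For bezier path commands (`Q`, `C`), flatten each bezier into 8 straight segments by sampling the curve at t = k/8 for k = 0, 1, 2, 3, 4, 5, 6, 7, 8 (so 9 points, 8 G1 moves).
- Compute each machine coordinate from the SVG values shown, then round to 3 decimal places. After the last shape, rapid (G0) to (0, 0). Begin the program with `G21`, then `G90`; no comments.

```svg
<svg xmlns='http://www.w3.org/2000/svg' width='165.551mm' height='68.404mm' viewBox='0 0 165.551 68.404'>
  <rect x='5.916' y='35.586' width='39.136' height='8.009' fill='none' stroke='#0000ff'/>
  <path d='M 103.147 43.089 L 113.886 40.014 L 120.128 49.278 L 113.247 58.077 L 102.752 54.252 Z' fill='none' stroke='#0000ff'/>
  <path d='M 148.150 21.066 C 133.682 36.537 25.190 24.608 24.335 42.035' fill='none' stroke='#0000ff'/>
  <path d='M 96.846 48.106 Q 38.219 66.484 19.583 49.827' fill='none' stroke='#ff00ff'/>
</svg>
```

viewBox `0 0 165.551 68.404` with mm width/height → 1 unit = 1 mm. Flip: y_m = 68.404 − y_svg.

**Shape 1** — `<rect>` rectangle, stroke `#0000ff` → cut (S846, F1096). Machine vertices: (5.916,32.818) → (45.052,32.818) → (45.052,24.809) → (5.916,24.809) → (5.916,32.818). Closed: final G1 returns to the first vertex.

**Shape 2** — `<path>` regular polygon, stroke `#0000ff` → cut (S846, F1096). Machine vertices: (103.147,25.315) → (113.886,28.390) → (120.128,19.126) → (113.247,10.327) → (102.752,14.152) → (103.147,25.315). Closed: final G1 returns to the first vertex.

**Shape 3** — `<path>` cubic bezier, stroke `#0000ff` → cut (S846, F1096). Control points (SVG): P0=(148.150,21.066), P1=(133.682,36.537), P2=(25.190,24.608), P3=(24.335,42.035); sampled at t=k/8. Machine vertices: (148.150,47.338) → (138.711,42.710) → (122.820,39.985) → (102.842,38.500) → (81.138,37.587) → (60.072,36.583) → (42.007,34.822) → (29.307,31.639) → (24.335,26.369). Open path.

**Shape 4** — `<path>` quadratic bezier, stroke `#ff00ff` → engrave (S331, F4359). Control points (SVG): P0=(96.846,48.106), P1=(38.219,66.484), P2=(19.583,49.827); sampled at t=k/8. Machine vertices: (96.846,20.298) → (82.814,16.251) → (70.032,13.299) → (58.499,11.441) → (48.217,10.679) → (39.184,11.011) → (31.400,12.438) → (24.867,14.960) → (19.583,18.577). Open path.

G21
G90
G0 X5.916 Y32.818
M3 S846
G1 X45.052 Y32.818 F1096
G1 X45.052 Y24.809 F1096
G1 X5.916 Y24.809 F1096
G1 X5.916 Y32.818 F1096
G0 X103.147 Y25.315
M3 S846
G1 X113.886 Y28.390 F1096
G1 X120.128 Y19.126 F1096
G1 X113.247 Y10.327 F1096
G1 X102.752 Y14.152 F1096
G1 X103.147 Y25.315 F1096
G0 X148.150 Y47.338
M3 S846
G1 X138.711 Y42.710 F1096
G1 X122.820 Y39.985 F1096
G1 X102.842 Y38.500 F1096
G1 X81.138 Y37.587 F1096
G1 X60.072 Y36.583 F1096
G1 X42.007 Y34.822 F1096
G1 X29.307 Y31.639 F1096
G1 X24.335 Y26.369 F1096
G0 X96.846 Y20.298
M3 S331
G1 X82.814 Y16.251 F4359
G1 X70.032 Y13.299 F4359
G1 X58.499 Y11.441 F4359
G1 X48.217 Y10.679 F4359
G1 X39.184 Y11.011 F4359
G1 X31.400 Y12.438 F4359
G1 X24.867 Y14.960 F4359
G1 X19.583 Y18.577 F4359
M5
G0 X0.000 Y0.000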